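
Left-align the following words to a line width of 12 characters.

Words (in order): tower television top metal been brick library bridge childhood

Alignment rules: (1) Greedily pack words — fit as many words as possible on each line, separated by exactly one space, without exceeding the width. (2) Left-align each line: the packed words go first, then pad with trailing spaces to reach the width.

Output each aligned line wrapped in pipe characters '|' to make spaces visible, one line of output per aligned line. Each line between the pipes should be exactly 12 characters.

Line 1: ['tower'] (min_width=5, slack=7)
Line 2: ['television'] (min_width=10, slack=2)
Line 3: ['top', 'metal'] (min_width=9, slack=3)
Line 4: ['been', 'brick'] (min_width=10, slack=2)
Line 5: ['library'] (min_width=7, slack=5)
Line 6: ['bridge'] (min_width=6, slack=6)
Line 7: ['childhood'] (min_width=9, slack=3)

Answer: |tower       |
|television  |
|top metal   |
|been brick  |
|library     |
|bridge      |
|childhood   |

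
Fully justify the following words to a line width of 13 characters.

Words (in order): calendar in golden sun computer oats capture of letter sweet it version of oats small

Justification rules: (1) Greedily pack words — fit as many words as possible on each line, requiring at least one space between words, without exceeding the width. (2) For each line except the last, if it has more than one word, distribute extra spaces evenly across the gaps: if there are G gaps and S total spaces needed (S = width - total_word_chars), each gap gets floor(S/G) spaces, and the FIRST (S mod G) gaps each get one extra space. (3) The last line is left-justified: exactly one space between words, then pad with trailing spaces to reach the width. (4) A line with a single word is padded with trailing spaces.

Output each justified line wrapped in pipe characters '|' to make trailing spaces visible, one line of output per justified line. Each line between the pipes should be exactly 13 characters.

Line 1: ['calendar', 'in'] (min_width=11, slack=2)
Line 2: ['golden', 'sun'] (min_width=10, slack=3)
Line 3: ['computer', 'oats'] (min_width=13, slack=0)
Line 4: ['capture', 'of'] (min_width=10, slack=3)
Line 5: ['letter', 'sweet'] (min_width=12, slack=1)
Line 6: ['it', 'version', 'of'] (min_width=13, slack=0)
Line 7: ['oats', 'small'] (min_width=10, slack=3)

Answer: |calendar   in|
|golden    sun|
|computer oats|
|capture    of|
|letter  sweet|
|it version of|
|oats small   |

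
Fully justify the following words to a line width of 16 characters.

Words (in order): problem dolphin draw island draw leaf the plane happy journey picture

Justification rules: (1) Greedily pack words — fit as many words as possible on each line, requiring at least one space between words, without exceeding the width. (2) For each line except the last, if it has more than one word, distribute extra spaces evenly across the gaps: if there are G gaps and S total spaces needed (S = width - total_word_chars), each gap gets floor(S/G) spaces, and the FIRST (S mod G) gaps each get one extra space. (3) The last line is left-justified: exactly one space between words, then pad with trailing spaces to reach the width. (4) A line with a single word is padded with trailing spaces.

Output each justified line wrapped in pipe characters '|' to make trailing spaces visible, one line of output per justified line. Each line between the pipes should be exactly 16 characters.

Answer: |problem  dolphin|
|draw island draw|
|leaf  the  plane|
|happy    journey|
|picture         |

Derivation:
Line 1: ['problem', 'dolphin'] (min_width=15, slack=1)
Line 2: ['draw', 'island', 'draw'] (min_width=16, slack=0)
Line 3: ['leaf', 'the', 'plane'] (min_width=14, slack=2)
Line 4: ['happy', 'journey'] (min_width=13, slack=3)
Line 5: ['picture'] (min_width=7, slack=9)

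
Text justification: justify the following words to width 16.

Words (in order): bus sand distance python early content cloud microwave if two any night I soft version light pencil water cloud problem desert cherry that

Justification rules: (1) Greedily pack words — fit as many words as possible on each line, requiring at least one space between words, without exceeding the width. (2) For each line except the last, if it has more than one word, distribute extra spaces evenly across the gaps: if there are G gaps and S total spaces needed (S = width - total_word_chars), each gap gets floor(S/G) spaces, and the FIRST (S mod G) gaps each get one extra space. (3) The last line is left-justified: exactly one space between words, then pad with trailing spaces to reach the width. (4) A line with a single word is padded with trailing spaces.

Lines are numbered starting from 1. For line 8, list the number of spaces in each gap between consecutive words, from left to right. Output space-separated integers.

Line 1: ['bus', 'sand'] (min_width=8, slack=8)
Line 2: ['distance', 'python'] (min_width=15, slack=1)
Line 3: ['early', 'content'] (min_width=13, slack=3)
Line 4: ['cloud', 'microwave'] (min_width=15, slack=1)
Line 5: ['if', 'two', 'any', 'night'] (min_width=16, slack=0)
Line 6: ['I', 'soft', 'version'] (min_width=14, slack=2)
Line 7: ['light', 'pencil'] (min_width=12, slack=4)
Line 8: ['water', 'cloud'] (min_width=11, slack=5)
Line 9: ['problem', 'desert'] (min_width=14, slack=2)
Line 10: ['cherry', 'that'] (min_width=11, slack=5)

Answer: 6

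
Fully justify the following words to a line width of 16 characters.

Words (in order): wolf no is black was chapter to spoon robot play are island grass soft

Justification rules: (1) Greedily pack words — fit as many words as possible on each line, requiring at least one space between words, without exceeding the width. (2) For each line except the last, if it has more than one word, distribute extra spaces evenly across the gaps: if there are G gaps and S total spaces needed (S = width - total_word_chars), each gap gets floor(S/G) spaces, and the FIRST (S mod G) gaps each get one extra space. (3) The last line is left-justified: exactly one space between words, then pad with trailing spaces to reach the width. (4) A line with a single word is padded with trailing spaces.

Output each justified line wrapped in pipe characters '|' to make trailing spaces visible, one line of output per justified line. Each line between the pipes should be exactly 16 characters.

Answer: |wolf no is black|
|was  chapter  to|
|spoon robot play|
|are island grass|
|soft            |

Derivation:
Line 1: ['wolf', 'no', 'is', 'black'] (min_width=16, slack=0)
Line 2: ['was', 'chapter', 'to'] (min_width=14, slack=2)
Line 3: ['spoon', 'robot', 'play'] (min_width=16, slack=0)
Line 4: ['are', 'island', 'grass'] (min_width=16, slack=0)
Line 5: ['soft'] (min_width=4, slack=12)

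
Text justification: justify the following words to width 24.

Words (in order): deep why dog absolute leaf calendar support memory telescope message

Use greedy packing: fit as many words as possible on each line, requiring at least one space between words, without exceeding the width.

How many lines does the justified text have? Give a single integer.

Line 1: ['deep', 'why', 'dog', 'absolute'] (min_width=21, slack=3)
Line 2: ['leaf', 'calendar', 'support'] (min_width=21, slack=3)
Line 3: ['memory', 'telescope', 'message'] (min_width=24, slack=0)
Total lines: 3

Answer: 3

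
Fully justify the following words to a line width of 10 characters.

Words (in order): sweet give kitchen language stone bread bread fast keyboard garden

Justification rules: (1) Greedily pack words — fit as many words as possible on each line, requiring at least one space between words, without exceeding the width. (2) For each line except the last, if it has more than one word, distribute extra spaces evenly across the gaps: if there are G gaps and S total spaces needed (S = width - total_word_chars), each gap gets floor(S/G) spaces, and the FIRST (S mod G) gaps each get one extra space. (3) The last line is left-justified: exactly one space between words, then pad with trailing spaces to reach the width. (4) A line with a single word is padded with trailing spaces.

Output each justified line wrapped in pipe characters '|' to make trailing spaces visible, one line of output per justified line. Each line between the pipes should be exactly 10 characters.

Line 1: ['sweet', 'give'] (min_width=10, slack=0)
Line 2: ['kitchen'] (min_width=7, slack=3)
Line 3: ['language'] (min_width=8, slack=2)
Line 4: ['stone'] (min_width=5, slack=5)
Line 5: ['bread'] (min_width=5, slack=5)
Line 6: ['bread', 'fast'] (min_width=10, slack=0)
Line 7: ['keyboard'] (min_width=8, slack=2)
Line 8: ['garden'] (min_width=6, slack=4)

Answer: |sweet give|
|kitchen   |
|language  |
|stone     |
|bread     |
|bread fast|
|keyboard  |
|garden    |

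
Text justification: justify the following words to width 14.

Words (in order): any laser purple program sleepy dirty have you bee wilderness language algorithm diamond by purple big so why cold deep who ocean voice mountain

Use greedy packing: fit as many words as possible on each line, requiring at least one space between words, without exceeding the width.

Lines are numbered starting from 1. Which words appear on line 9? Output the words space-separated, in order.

Line 1: ['any', 'laser'] (min_width=9, slack=5)
Line 2: ['purple', 'program'] (min_width=14, slack=0)
Line 3: ['sleepy', 'dirty'] (min_width=12, slack=2)
Line 4: ['have', 'you', 'bee'] (min_width=12, slack=2)
Line 5: ['wilderness'] (min_width=10, slack=4)
Line 6: ['language'] (min_width=8, slack=6)
Line 7: ['algorithm'] (min_width=9, slack=5)
Line 8: ['diamond', 'by'] (min_width=10, slack=4)
Line 9: ['purple', 'big', 'so'] (min_width=13, slack=1)
Line 10: ['why', 'cold', 'deep'] (min_width=13, slack=1)
Line 11: ['who', 'ocean'] (min_width=9, slack=5)
Line 12: ['voice', 'mountain'] (min_width=14, slack=0)

Answer: purple big so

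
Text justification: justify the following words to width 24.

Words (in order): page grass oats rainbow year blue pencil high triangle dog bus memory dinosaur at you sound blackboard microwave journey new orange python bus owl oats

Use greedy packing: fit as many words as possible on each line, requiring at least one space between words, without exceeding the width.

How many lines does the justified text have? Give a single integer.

Answer: 7

Derivation:
Line 1: ['page', 'grass', 'oats', 'rainbow'] (min_width=23, slack=1)
Line 2: ['year', 'blue', 'pencil', 'high'] (min_width=21, slack=3)
Line 3: ['triangle', 'dog', 'bus', 'memory'] (min_width=23, slack=1)
Line 4: ['dinosaur', 'at', 'you', 'sound'] (min_width=21, slack=3)
Line 5: ['blackboard', 'microwave'] (min_width=20, slack=4)
Line 6: ['journey', 'new', 'orange'] (min_width=18, slack=6)
Line 7: ['python', 'bus', 'owl', 'oats'] (min_width=19, slack=5)
Total lines: 7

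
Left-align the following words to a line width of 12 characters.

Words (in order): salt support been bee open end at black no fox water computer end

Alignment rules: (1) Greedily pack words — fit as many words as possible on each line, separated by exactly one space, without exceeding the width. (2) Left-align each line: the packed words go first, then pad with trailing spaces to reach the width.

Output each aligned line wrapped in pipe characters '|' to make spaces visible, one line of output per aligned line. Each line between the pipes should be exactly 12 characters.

Line 1: ['salt', 'support'] (min_width=12, slack=0)
Line 2: ['been', 'bee'] (min_width=8, slack=4)
Line 3: ['open', 'end', 'at'] (min_width=11, slack=1)
Line 4: ['black', 'no', 'fox'] (min_width=12, slack=0)
Line 5: ['water'] (min_width=5, slack=7)
Line 6: ['computer', 'end'] (min_width=12, slack=0)

Answer: |salt support|
|been bee    |
|open end at |
|black no fox|
|water       |
|computer end|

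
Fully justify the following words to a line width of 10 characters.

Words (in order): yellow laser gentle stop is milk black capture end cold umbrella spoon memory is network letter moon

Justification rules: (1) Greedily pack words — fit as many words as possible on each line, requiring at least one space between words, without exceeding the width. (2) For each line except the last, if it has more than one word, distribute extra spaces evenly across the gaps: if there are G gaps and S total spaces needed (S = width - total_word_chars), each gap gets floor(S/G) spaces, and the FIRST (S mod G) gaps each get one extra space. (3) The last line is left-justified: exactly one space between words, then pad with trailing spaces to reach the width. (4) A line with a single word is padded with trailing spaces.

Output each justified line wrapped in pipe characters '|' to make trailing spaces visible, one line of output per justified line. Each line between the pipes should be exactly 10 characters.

Line 1: ['yellow'] (min_width=6, slack=4)
Line 2: ['laser'] (min_width=5, slack=5)
Line 3: ['gentle'] (min_width=6, slack=4)
Line 4: ['stop', 'is'] (min_width=7, slack=3)
Line 5: ['milk', 'black'] (min_width=10, slack=0)
Line 6: ['capture'] (min_width=7, slack=3)
Line 7: ['end', 'cold'] (min_width=8, slack=2)
Line 8: ['umbrella'] (min_width=8, slack=2)
Line 9: ['spoon'] (min_width=5, slack=5)
Line 10: ['memory', 'is'] (min_width=9, slack=1)
Line 11: ['network'] (min_width=7, slack=3)
Line 12: ['letter'] (min_width=6, slack=4)
Line 13: ['moon'] (min_width=4, slack=6)

Answer: |yellow    |
|laser     |
|gentle    |
|stop    is|
|milk black|
|capture   |
|end   cold|
|umbrella  |
|spoon     |
|memory  is|
|network   |
|letter    |
|moon      |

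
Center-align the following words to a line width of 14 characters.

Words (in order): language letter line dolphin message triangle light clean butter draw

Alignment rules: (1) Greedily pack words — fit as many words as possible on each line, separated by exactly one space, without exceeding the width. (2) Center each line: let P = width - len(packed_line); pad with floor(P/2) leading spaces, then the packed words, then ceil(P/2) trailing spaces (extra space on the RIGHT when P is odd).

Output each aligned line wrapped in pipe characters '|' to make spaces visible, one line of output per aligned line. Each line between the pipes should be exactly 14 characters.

Line 1: ['language'] (min_width=8, slack=6)
Line 2: ['letter', 'line'] (min_width=11, slack=3)
Line 3: ['dolphin'] (min_width=7, slack=7)
Line 4: ['message'] (min_width=7, slack=7)
Line 5: ['triangle', 'light'] (min_width=14, slack=0)
Line 6: ['clean', 'butter'] (min_width=12, slack=2)
Line 7: ['draw'] (min_width=4, slack=10)

Answer: |   language   |
| letter line  |
|   dolphin    |
|   message    |
|triangle light|
| clean butter |
|     draw     |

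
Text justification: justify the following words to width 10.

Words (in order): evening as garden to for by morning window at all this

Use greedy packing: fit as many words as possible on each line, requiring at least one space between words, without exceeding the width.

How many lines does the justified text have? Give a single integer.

Line 1: ['evening', 'as'] (min_width=10, slack=0)
Line 2: ['garden', 'to'] (min_width=9, slack=1)
Line 3: ['for', 'by'] (min_width=6, slack=4)
Line 4: ['morning'] (min_width=7, slack=3)
Line 5: ['window', 'at'] (min_width=9, slack=1)
Line 6: ['all', 'this'] (min_width=8, slack=2)
Total lines: 6

Answer: 6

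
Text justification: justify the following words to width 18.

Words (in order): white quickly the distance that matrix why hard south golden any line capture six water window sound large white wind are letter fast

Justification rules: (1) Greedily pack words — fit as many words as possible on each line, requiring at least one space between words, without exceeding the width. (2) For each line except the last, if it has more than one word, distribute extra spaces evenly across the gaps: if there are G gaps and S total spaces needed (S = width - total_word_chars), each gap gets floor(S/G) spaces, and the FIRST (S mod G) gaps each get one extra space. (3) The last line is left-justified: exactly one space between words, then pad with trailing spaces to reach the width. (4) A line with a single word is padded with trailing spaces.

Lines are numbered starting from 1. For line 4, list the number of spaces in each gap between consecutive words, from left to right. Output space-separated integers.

Answer: 2 2

Derivation:
Line 1: ['white', 'quickly', 'the'] (min_width=17, slack=1)
Line 2: ['distance', 'that'] (min_width=13, slack=5)
Line 3: ['matrix', 'why', 'hard'] (min_width=15, slack=3)
Line 4: ['south', 'golden', 'any'] (min_width=16, slack=2)
Line 5: ['line', 'capture', 'six'] (min_width=16, slack=2)
Line 6: ['water', 'window', 'sound'] (min_width=18, slack=0)
Line 7: ['large', 'white', 'wind'] (min_width=16, slack=2)
Line 8: ['are', 'letter', 'fast'] (min_width=15, slack=3)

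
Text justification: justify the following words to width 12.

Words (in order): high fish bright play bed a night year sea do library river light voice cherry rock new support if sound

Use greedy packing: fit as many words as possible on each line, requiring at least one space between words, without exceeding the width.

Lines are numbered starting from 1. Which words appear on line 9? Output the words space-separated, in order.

Line 1: ['high', 'fish'] (min_width=9, slack=3)
Line 2: ['bright', 'play'] (min_width=11, slack=1)
Line 3: ['bed', 'a', 'night'] (min_width=11, slack=1)
Line 4: ['year', 'sea', 'do'] (min_width=11, slack=1)
Line 5: ['library'] (min_width=7, slack=5)
Line 6: ['river', 'light'] (min_width=11, slack=1)
Line 7: ['voice', 'cherry'] (min_width=12, slack=0)
Line 8: ['rock', 'new'] (min_width=8, slack=4)
Line 9: ['support', 'if'] (min_width=10, slack=2)
Line 10: ['sound'] (min_width=5, slack=7)

Answer: support if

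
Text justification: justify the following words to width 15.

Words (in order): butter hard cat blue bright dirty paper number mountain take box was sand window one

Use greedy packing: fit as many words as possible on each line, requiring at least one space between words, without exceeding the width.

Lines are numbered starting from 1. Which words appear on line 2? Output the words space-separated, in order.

Line 1: ['butter', 'hard', 'cat'] (min_width=15, slack=0)
Line 2: ['blue', 'bright'] (min_width=11, slack=4)
Line 3: ['dirty', 'paper'] (min_width=11, slack=4)
Line 4: ['number', 'mountain'] (min_width=15, slack=0)
Line 5: ['take', 'box', 'was'] (min_width=12, slack=3)
Line 6: ['sand', 'window', 'one'] (min_width=15, slack=0)

Answer: blue bright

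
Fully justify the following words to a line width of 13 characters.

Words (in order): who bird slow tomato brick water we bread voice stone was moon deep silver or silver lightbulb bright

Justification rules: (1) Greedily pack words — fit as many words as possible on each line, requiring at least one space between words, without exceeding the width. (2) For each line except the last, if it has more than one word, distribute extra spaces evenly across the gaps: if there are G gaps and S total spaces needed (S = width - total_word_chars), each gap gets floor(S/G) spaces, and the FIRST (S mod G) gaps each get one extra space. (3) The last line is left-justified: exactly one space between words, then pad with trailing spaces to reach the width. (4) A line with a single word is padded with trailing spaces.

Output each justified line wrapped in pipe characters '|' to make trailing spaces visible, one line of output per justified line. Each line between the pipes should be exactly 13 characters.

Answer: |who bird slow|
|tomato  brick|
|water      we|
|bread   voice|
|stone     was|
|moon     deep|
|silver     or|
|silver       |
|lightbulb    |
|bright       |

Derivation:
Line 1: ['who', 'bird', 'slow'] (min_width=13, slack=0)
Line 2: ['tomato', 'brick'] (min_width=12, slack=1)
Line 3: ['water', 'we'] (min_width=8, slack=5)
Line 4: ['bread', 'voice'] (min_width=11, slack=2)
Line 5: ['stone', 'was'] (min_width=9, slack=4)
Line 6: ['moon', 'deep'] (min_width=9, slack=4)
Line 7: ['silver', 'or'] (min_width=9, slack=4)
Line 8: ['silver'] (min_width=6, slack=7)
Line 9: ['lightbulb'] (min_width=9, slack=4)
Line 10: ['bright'] (min_width=6, slack=7)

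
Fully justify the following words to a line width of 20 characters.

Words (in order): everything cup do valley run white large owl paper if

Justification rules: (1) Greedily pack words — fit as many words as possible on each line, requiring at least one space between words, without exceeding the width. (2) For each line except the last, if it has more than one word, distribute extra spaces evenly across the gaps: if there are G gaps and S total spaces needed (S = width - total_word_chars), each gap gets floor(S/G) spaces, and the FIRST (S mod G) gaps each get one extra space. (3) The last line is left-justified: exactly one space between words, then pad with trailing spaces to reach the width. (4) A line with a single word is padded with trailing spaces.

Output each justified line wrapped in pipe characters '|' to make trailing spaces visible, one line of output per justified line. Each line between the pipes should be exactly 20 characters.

Line 1: ['everything', 'cup', 'do'] (min_width=17, slack=3)
Line 2: ['valley', 'run', 'white'] (min_width=16, slack=4)
Line 3: ['large', 'owl', 'paper', 'if'] (min_width=18, slack=2)

Answer: |everything   cup  do|
|valley   run   white|
|large owl paper if  |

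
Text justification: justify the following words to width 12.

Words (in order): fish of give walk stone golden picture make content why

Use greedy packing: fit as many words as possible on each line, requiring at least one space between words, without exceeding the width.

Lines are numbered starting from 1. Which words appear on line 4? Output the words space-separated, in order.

Answer: picture make

Derivation:
Line 1: ['fish', 'of', 'give'] (min_width=12, slack=0)
Line 2: ['walk', 'stone'] (min_width=10, slack=2)
Line 3: ['golden'] (min_width=6, slack=6)
Line 4: ['picture', 'make'] (min_width=12, slack=0)
Line 5: ['content', 'why'] (min_width=11, slack=1)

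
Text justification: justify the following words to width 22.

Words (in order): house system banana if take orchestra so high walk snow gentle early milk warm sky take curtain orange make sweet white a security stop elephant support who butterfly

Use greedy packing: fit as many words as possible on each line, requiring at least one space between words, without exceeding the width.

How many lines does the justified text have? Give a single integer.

Line 1: ['house', 'system', 'banana', 'if'] (min_width=22, slack=0)
Line 2: ['take', 'orchestra', 'so', 'high'] (min_width=22, slack=0)
Line 3: ['walk', 'snow', 'gentle', 'early'] (min_width=22, slack=0)
Line 4: ['milk', 'warm', 'sky', 'take'] (min_width=18, slack=4)
Line 5: ['curtain', 'orange', 'make'] (min_width=19, slack=3)
Line 6: ['sweet', 'white', 'a', 'security'] (min_width=22, slack=0)
Line 7: ['stop', 'elephant', 'support'] (min_width=21, slack=1)
Line 8: ['who', 'butterfly'] (min_width=13, slack=9)
Total lines: 8

Answer: 8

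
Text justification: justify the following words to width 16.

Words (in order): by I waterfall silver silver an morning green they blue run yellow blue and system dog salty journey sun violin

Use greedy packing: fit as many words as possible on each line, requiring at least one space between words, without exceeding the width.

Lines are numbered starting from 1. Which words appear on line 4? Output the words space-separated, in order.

Answer: they blue run

Derivation:
Line 1: ['by', 'I', 'waterfall'] (min_width=14, slack=2)
Line 2: ['silver', 'silver', 'an'] (min_width=16, slack=0)
Line 3: ['morning', 'green'] (min_width=13, slack=3)
Line 4: ['they', 'blue', 'run'] (min_width=13, slack=3)
Line 5: ['yellow', 'blue', 'and'] (min_width=15, slack=1)
Line 6: ['system', 'dog', 'salty'] (min_width=16, slack=0)
Line 7: ['journey', 'sun'] (min_width=11, slack=5)
Line 8: ['violin'] (min_width=6, slack=10)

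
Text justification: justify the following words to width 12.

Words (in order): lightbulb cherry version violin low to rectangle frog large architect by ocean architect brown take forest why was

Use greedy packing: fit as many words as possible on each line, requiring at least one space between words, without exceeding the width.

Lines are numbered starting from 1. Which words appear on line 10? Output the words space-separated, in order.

Answer: brown take

Derivation:
Line 1: ['lightbulb'] (min_width=9, slack=3)
Line 2: ['cherry'] (min_width=6, slack=6)
Line 3: ['version'] (min_width=7, slack=5)
Line 4: ['violin', 'low'] (min_width=10, slack=2)
Line 5: ['to', 'rectangle'] (min_width=12, slack=0)
Line 6: ['frog', 'large'] (min_width=10, slack=2)
Line 7: ['architect', 'by'] (min_width=12, slack=0)
Line 8: ['ocean'] (min_width=5, slack=7)
Line 9: ['architect'] (min_width=9, slack=3)
Line 10: ['brown', 'take'] (min_width=10, slack=2)
Line 11: ['forest', 'why'] (min_width=10, slack=2)
Line 12: ['was'] (min_width=3, slack=9)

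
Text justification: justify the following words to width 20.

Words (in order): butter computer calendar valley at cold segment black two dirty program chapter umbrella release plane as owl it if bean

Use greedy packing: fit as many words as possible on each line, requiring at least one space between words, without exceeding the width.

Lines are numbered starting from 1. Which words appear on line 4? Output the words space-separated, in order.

Answer: two dirty program

Derivation:
Line 1: ['butter', 'computer'] (min_width=15, slack=5)
Line 2: ['calendar', 'valley', 'at'] (min_width=18, slack=2)
Line 3: ['cold', 'segment', 'black'] (min_width=18, slack=2)
Line 4: ['two', 'dirty', 'program'] (min_width=17, slack=3)
Line 5: ['chapter', 'umbrella'] (min_width=16, slack=4)
Line 6: ['release', 'plane', 'as', 'owl'] (min_width=20, slack=0)
Line 7: ['it', 'if', 'bean'] (min_width=10, slack=10)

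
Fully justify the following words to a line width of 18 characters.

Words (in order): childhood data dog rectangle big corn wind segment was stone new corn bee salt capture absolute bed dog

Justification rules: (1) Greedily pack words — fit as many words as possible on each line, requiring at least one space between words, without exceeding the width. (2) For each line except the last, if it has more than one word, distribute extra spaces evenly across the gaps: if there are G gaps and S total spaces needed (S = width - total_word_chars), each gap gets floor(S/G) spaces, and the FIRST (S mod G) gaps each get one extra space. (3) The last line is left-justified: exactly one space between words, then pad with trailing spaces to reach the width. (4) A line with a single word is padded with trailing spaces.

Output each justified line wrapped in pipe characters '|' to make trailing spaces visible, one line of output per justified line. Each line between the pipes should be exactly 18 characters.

Line 1: ['childhood', 'data', 'dog'] (min_width=18, slack=0)
Line 2: ['rectangle', 'big', 'corn'] (min_width=18, slack=0)
Line 3: ['wind', 'segment', 'was'] (min_width=16, slack=2)
Line 4: ['stone', 'new', 'corn', 'bee'] (min_width=18, slack=0)
Line 5: ['salt', 'capture'] (min_width=12, slack=6)
Line 6: ['absolute', 'bed', 'dog'] (min_width=16, slack=2)

Answer: |childhood data dog|
|rectangle big corn|
|wind  segment  was|
|stone new corn bee|
|salt       capture|
|absolute bed dog  |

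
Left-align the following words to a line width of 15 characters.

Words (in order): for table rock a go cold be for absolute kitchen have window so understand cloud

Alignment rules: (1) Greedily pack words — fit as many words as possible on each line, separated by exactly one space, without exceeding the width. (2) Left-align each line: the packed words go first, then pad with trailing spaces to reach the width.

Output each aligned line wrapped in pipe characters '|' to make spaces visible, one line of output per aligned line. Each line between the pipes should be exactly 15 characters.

Answer: |for table rock |
|a go cold be   |
|for absolute   |
|kitchen have   |
|window so      |
|understand     |
|cloud          |

Derivation:
Line 1: ['for', 'table', 'rock'] (min_width=14, slack=1)
Line 2: ['a', 'go', 'cold', 'be'] (min_width=12, slack=3)
Line 3: ['for', 'absolute'] (min_width=12, slack=3)
Line 4: ['kitchen', 'have'] (min_width=12, slack=3)
Line 5: ['window', 'so'] (min_width=9, slack=6)
Line 6: ['understand'] (min_width=10, slack=5)
Line 7: ['cloud'] (min_width=5, slack=10)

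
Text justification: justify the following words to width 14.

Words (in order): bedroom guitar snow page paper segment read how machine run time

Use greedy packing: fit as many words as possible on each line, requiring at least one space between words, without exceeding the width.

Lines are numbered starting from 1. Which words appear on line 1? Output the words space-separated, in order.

Answer: bedroom guitar

Derivation:
Line 1: ['bedroom', 'guitar'] (min_width=14, slack=0)
Line 2: ['snow', 'page'] (min_width=9, slack=5)
Line 3: ['paper', 'segment'] (min_width=13, slack=1)
Line 4: ['read', 'how'] (min_width=8, slack=6)
Line 5: ['machine', 'run'] (min_width=11, slack=3)
Line 6: ['time'] (min_width=4, slack=10)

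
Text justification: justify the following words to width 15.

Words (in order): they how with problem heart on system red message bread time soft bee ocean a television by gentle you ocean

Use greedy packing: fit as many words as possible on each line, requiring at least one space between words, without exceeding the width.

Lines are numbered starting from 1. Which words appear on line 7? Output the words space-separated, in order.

Line 1: ['they', 'how', 'with'] (min_width=13, slack=2)
Line 2: ['problem', 'heart'] (min_width=13, slack=2)
Line 3: ['on', 'system', 'red'] (min_width=13, slack=2)
Line 4: ['message', 'bread'] (min_width=13, slack=2)
Line 5: ['time', 'soft', 'bee'] (min_width=13, slack=2)
Line 6: ['ocean', 'a'] (min_width=7, slack=8)
Line 7: ['television', 'by'] (min_width=13, slack=2)
Line 8: ['gentle', 'you'] (min_width=10, slack=5)
Line 9: ['ocean'] (min_width=5, slack=10)

Answer: television by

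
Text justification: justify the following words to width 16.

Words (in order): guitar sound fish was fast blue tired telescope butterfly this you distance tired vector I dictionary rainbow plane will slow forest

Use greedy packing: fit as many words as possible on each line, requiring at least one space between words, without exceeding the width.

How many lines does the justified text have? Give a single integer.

Line 1: ['guitar', 'sound'] (min_width=12, slack=4)
Line 2: ['fish', 'was', 'fast'] (min_width=13, slack=3)
Line 3: ['blue', 'tired'] (min_width=10, slack=6)
Line 4: ['telescope'] (min_width=9, slack=7)
Line 5: ['butterfly', 'this'] (min_width=14, slack=2)
Line 6: ['you', 'distance'] (min_width=12, slack=4)
Line 7: ['tired', 'vector', 'I'] (min_width=14, slack=2)
Line 8: ['dictionary'] (min_width=10, slack=6)
Line 9: ['rainbow', 'plane'] (min_width=13, slack=3)
Line 10: ['will', 'slow', 'forest'] (min_width=16, slack=0)
Total lines: 10

Answer: 10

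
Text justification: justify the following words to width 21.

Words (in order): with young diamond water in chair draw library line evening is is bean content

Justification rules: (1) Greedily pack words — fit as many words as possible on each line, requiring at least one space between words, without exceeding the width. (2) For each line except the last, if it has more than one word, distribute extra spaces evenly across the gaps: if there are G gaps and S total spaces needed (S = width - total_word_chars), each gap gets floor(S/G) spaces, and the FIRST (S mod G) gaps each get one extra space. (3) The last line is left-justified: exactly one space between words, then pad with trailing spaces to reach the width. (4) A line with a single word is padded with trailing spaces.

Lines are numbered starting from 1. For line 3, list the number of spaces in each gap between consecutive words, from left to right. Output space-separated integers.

Answer: 2 1

Derivation:
Line 1: ['with', 'young', 'diamond'] (min_width=18, slack=3)
Line 2: ['water', 'in', 'chair', 'draw'] (min_width=19, slack=2)
Line 3: ['library', 'line', 'evening'] (min_width=20, slack=1)
Line 4: ['is', 'is', 'bean', 'content'] (min_width=18, slack=3)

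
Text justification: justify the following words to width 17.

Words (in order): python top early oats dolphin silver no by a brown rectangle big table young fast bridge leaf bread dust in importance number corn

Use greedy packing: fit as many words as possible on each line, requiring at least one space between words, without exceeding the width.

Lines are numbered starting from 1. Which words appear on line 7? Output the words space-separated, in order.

Answer: bread dust in

Derivation:
Line 1: ['python', 'top', 'early'] (min_width=16, slack=1)
Line 2: ['oats', 'dolphin'] (min_width=12, slack=5)
Line 3: ['silver', 'no', 'by', 'a'] (min_width=14, slack=3)
Line 4: ['brown', 'rectangle'] (min_width=15, slack=2)
Line 5: ['big', 'table', 'young'] (min_width=15, slack=2)
Line 6: ['fast', 'bridge', 'leaf'] (min_width=16, slack=1)
Line 7: ['bread', 'dust', 'in'] (min_width=13, slack=4)
Line 8: ['importance', 'number'] (min_width=17, slack=0)
Line 9: ['corn'] (min_width=4, slack=13)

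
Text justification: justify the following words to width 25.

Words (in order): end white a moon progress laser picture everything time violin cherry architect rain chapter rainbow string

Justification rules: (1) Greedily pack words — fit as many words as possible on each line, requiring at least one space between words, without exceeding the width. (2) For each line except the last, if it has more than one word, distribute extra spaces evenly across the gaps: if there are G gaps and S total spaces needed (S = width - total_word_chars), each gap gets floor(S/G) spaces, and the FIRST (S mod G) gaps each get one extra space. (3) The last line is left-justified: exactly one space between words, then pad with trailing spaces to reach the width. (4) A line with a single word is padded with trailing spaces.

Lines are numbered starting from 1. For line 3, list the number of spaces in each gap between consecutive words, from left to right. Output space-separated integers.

Answer: 5 4

Derivation:
Line 1: ['end', 'white', 'a', 'moon', 'progress'] (min_width=25, slack=0)
Line 2: ['laser', 'picture', 'everything'] (min_width=24, slack=1)
Line 3: ['time', 'violin', 'cherry'] (min_width=18, slack=7)
Line 4: ['architect', 'rain', 'chapter'] (min_width=22, slack=3)
Line 5: ['rainbow', 'string'] (min_width=14, slack=11)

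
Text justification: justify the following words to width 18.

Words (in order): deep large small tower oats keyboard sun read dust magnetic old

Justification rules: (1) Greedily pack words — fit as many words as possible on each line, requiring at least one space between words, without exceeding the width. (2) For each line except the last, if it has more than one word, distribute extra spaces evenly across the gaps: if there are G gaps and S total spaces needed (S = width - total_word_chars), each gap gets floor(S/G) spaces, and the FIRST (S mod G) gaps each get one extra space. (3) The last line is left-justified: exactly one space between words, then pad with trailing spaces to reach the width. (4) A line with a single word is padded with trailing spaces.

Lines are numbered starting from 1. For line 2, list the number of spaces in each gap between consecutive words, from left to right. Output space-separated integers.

Line 1: ['deep', 'large', 'small'] (min_width=16, slack=2)
Line 2: ['tower', 'oats'] (min_width=10, slack=8)
Line 3: ['keyboard', 'sun', 'read'] (min_width=17, slack=1)
Line 4: ['dust', 'magnetic', 'old'] (min_width=17, slack=1)

Answer: 9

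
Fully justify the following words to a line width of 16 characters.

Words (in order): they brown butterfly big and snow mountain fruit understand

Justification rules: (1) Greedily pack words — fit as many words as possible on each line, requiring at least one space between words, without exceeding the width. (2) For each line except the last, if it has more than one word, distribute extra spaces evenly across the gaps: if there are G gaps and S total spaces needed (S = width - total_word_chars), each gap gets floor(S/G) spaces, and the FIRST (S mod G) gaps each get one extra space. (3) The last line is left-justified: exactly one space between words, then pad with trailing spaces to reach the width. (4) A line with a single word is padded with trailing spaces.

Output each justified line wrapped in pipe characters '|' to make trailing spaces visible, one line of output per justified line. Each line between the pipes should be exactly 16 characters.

Line 1: ['they', 'brown'] (min_width=10, slack=6)
Line 2: ['butterfly', 'big'] (min_width=13, slack=3)
Line 3: ['and', 'snow'] (min_width=8, slack=8)
Line 4: ['mountain', 'fruit'] (min_width=14, slack=2)
Line 5: ['understand'] (min_width=10, slack=6)

Answer: |they       brown|
|butterfly    big|
|and         snow|
|mountain   fruit|
|understand      |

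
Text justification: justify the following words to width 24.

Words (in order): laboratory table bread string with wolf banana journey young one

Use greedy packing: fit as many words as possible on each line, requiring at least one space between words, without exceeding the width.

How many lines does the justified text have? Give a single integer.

Answer: 3

Derivation:
Line 1: ['laboratory', 'table', 'bread'] (min_width=22, slack=2)
Line 2: ['string', 'with', 'wolf', 'banana'] (min_width=23, slack=1)
Line 3: ['journey', 'young', 'one'] (min_width=17, slack=7)
Total lines: 3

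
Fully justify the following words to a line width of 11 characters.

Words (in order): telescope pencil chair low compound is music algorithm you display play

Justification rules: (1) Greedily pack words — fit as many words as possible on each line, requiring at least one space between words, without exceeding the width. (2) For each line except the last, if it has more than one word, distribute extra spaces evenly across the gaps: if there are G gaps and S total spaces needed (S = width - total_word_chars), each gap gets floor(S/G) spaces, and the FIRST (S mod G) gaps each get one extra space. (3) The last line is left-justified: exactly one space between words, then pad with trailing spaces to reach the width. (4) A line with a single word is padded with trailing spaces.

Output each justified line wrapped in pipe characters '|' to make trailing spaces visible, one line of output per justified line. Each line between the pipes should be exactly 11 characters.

Answer: |telescope  |
|pencil     |
|chair   low|
|compound is|
|music      |
|algorithm  |
|you display|
|play       |

Derivation:
Line 1: ['telescope'] (min_width=9, slack=2)
Line 2: ['pencil'] (min_width=6, slack=5)
Line 3: ['chair', 'low'] (min_width=9, slack=2)
Line 4: ['compound', 'is'] (min_width=11, slack=0)
Line 5: ['music'] (min_width=5, slack=6)
Line 6: ['algorithm'] (min_width=9, slack=2)
Line 7: ['you', 'display'] (min_width=11, slack=0)
Line 8: ['play'] (min_width=4, slack=7)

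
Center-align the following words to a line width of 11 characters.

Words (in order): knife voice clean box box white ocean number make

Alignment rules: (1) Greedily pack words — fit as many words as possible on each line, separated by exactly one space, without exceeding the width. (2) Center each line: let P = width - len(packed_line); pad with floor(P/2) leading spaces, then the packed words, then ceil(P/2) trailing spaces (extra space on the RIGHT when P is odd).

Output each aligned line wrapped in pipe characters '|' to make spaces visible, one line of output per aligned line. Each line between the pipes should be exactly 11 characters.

Answer: |knife voice|
| clean box |
| box white |
|   ocean   |
|number make|

Derivation:
Line 1: ['knife', 'voice'] (min_width=11, slack=0)
Line 2: ['clean', 'box'] (min_width=9, slack=2)
Line 3: ['box', 'white'] (min_width=9, slack=2)
Line 4: ['ocean'] (min_width=5, slack=6)
Line 5: ['number', 'make'] (min_width=11, slack=0)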